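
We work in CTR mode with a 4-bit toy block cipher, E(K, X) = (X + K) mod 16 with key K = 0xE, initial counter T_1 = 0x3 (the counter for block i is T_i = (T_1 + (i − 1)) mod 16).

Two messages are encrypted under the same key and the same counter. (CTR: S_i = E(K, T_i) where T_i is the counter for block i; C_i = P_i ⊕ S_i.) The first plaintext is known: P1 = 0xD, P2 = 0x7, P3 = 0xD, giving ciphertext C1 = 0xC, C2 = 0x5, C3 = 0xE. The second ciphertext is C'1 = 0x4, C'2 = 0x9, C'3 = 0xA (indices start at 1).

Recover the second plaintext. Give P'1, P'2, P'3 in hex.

In CTR with a reused counter, both messages share the same keystream S_i, so C_i ⊕ C'_i = P_i ⊕ P'_i and thus P'_i = P_i ⊕ C_i ⊕ C'_i.
P'1: 0xD ⊕ 0xC ⊕ 0x4 = 0x5.
P'2: 0x7 ⊕ 0x5 ⊕ 0x9 = 0xB.
P'3: 0xD ⊕ 0xE ⊕ 0xA = 0x9.

P'1 = 0x5, P'2 = 0xB, P'3 = 0x9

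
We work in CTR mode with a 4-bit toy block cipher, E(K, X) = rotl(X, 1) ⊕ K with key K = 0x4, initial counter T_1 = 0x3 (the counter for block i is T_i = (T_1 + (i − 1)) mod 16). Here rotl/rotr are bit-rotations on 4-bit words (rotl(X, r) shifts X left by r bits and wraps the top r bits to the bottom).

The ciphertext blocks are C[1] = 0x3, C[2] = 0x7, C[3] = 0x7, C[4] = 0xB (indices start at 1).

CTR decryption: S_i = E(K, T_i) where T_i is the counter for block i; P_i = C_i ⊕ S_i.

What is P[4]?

P[4]: T = 0x6, S = E(K, T) = 0x8; 0xB ⊕ 0x8 = 0x3.

P[4] = 0x3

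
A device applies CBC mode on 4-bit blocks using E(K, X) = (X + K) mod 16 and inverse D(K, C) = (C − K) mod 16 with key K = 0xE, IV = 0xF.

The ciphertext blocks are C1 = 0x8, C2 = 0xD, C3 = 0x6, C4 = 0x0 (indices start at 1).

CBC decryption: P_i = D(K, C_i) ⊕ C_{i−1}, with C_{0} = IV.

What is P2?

P2 = 0x7

P2: D(K, 0xD) = 0xF; 0xF ⊕ 0x8 = 0x7.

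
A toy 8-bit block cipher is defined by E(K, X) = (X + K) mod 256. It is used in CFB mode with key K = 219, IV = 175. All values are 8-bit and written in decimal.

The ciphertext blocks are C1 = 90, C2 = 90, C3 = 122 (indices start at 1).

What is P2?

P2 = 111

CFB decryption: P_i = C_i ⊕ E(K, C_{i−1}), with C_{0} = IV.
P2: E(K, 90) = 53; 90 ⊕ 53 = 111.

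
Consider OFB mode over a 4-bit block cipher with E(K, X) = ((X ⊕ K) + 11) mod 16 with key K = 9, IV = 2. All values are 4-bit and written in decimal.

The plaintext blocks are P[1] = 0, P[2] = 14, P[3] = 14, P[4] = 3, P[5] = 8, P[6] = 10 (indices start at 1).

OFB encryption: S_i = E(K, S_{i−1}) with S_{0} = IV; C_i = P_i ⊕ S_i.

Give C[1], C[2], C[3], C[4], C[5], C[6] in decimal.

C[1]: S = E(K, 2) = 6; 0 ⊕ 6 = 6.
C[2]: S = E(K, 6) = 10; 14 ⊕ 10 = 4.
C[3]: S = E(K, 10) = 14; 14 ⊕ 14 = 0.
C[4]: S = E(K, 14) = 2; 3 ⊕ 2 = 1.
C[5]: S = E(K, 2) = 6; 8 ⊕ 6 = 14.
C[6]: S = E(K, 6) = 10; 10 ⊕ 10 = 0.

C[1] = 6, C[2] = 4, C[3] = 0, C[4] = 1, C[5] = 14, C[6] = 0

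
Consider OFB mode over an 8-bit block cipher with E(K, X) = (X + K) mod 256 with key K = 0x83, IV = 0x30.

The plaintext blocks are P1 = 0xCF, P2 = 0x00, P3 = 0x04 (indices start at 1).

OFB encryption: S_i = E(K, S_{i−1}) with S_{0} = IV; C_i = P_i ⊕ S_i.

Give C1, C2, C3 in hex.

C1: S = E(K, 0x30) = 0xB3; 0xCF ⊕ 0xB3 = 0x7C.
C2: S = E(K, 0xB3) = 0x36; 0x00 ⊕ 0x36 = 0x36.
C3: S = E(K, 0x36) = 0xB9; 0x04 ⊕ 0xB9 = 0xBD.

C1 = 0x7C, C2 = 0x36, C3 = 0xBD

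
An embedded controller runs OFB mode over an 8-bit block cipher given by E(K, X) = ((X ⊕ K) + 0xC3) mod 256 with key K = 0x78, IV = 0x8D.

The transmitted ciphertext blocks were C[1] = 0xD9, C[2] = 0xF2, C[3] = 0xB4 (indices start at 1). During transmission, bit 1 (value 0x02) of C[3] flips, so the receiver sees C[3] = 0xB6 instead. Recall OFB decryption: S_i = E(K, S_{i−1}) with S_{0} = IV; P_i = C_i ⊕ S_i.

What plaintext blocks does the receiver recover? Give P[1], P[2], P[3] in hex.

P[1] = 0x61, P[2] = 0x71, P[3] = 0x08

Only C[3] changed, to 0xB6. In OFB, a change in C_i flips the same bit in P_i only; the keystream is unaffected. Decrypting the received ciphertext:
P[1]: S = E(K, 0x8D) = 0xB8; 0xD9 ⊕ 0xB8 = 0x61.
P[2]: S = E(K, 0xB8) = 0x83; 0xF2 ⊕ 0x83 = 0x71.
P[3]: S = E(K, 0x83) = 0xBE; 0xB6 ⊕ 0xBE = 0x08.
Blocks that differ from the original plaintext: P[3].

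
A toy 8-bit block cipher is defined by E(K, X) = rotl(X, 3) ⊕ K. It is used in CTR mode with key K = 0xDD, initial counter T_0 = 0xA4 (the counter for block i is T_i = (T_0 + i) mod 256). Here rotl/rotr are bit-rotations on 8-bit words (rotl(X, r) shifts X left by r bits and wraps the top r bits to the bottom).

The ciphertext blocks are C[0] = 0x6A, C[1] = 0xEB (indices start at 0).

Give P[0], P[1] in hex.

P[0] = 0x92, P[1] = 0x1B

CTR decryption: S_i = E(K, T_i) where T_i is the counter for block i; P_i = C_i ⊕ S_i.
P[0]: T = 0xA4, S = E(K, T) = 0xF8; 0x6A ⊕ 0xF8 = 0x92.
P[1]: T = 0xA5, S = E(K, T) = 0xF0; 0xEB ⊕ 0xF0 = 0x1B.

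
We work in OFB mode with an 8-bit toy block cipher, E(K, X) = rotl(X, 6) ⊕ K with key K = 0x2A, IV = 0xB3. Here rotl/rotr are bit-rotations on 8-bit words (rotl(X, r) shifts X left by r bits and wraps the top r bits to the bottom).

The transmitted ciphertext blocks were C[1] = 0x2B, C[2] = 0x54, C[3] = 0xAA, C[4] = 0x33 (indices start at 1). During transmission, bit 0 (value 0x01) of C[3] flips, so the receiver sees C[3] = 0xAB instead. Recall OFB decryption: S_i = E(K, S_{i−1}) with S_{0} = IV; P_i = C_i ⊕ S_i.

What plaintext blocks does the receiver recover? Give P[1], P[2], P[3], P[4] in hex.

P[1] = 0xED, P[2] = 0xCF, P[3] = 0x67, P[4] = 0x2A

Only C[3] changed, to 0xAB. In OFB, a change in C_i flips the same bit in P_i only; the keystream is unaffected. Decrypting the received ciphertext:
P[1]: S = E(K, 0xB3) = 0xC6; 0x2B ⊕ 0xC6 = 0xED.
P[2]: S = E(K, 0xC6) = 0x9B; 0x54 ⊕ 0x9B = 0xCF.
P[3]: S = E(K, 0x9B) = 0xCC; 0xAB ⊕ 0xCC = 0x67.
P[4]: S = E(K, 0xCC) = 0x19; 0x33 ⊕ 0x19 = 0x2A.
Blocks that differ from the original plaintext: P[3].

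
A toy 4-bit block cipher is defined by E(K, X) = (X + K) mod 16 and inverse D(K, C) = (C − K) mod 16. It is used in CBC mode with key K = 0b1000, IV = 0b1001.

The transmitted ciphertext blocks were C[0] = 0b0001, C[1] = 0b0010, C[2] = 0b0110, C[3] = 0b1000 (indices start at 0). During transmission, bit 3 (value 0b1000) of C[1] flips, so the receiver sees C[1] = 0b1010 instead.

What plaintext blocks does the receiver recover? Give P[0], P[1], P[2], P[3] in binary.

P[0] = 0b0000, P[1] = 0b0011, P[2] = 0b0100, P[3] = 0b0110

CBC decryption: P_i = D(K, C_i) ⊕ C_{i−1}, with C_{−1} = IV.
Only C[1] changed, to 0b1010. In CBC, a change in C_i garbles P_i and flips the same bit in P_{i+1}. Decrypting the received ciphertext:
P[0]: D(K, 0b0001) = 0b1001; 0b1001 ⊕ 0b1001 = 0b0000.
P[1]: D(K, 0b1010) = 0b0010; 0b0010 ⊕ 0b0001 = 0b0011.
P[2]: D(K, 0b0110) = 0b1110; 0b1110 ⊕ 0b1010 = 0b0100.
P[3]: D(K, 0b1000) = 0b0000; 0b0000 ⊕ 0b0110 = 0b0110.
Blocks that differ from the original plaintext: P[1], P[2].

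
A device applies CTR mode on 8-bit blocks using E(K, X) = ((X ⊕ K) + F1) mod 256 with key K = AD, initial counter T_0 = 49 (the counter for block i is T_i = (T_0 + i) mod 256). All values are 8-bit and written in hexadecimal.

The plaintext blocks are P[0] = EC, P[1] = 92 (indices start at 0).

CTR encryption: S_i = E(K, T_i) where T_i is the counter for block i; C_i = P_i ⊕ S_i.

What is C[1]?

C[0]: T = 49, S = E(K, T) = D5; EC ⊕ D5 = 39.
C[1]: T = 4A, S = E(K, T) = D8; 92 ⊕ D8 = 4A.

C[1] = 4A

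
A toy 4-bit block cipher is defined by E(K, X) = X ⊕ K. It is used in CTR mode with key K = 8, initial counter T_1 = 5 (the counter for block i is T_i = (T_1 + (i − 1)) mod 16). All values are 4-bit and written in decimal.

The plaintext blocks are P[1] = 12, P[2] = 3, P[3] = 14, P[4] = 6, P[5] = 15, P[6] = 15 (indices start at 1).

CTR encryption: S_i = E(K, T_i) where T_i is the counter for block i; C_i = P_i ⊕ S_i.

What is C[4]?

C[4] = 6

C[1]: T = 5, S = E(K, T) = 13; 12 ⊕ 13 = 1.
C[2]: T = 6, S = E(K, T) = 14; 3 ⊕ 14 = 13.
C[3]: T = 7, S = E(K, T) = 15; 14 ⊕ 15 = 1.
C[4]: T = 8, S = E(K, T) = 0; 6 ⊕ 0 = 6.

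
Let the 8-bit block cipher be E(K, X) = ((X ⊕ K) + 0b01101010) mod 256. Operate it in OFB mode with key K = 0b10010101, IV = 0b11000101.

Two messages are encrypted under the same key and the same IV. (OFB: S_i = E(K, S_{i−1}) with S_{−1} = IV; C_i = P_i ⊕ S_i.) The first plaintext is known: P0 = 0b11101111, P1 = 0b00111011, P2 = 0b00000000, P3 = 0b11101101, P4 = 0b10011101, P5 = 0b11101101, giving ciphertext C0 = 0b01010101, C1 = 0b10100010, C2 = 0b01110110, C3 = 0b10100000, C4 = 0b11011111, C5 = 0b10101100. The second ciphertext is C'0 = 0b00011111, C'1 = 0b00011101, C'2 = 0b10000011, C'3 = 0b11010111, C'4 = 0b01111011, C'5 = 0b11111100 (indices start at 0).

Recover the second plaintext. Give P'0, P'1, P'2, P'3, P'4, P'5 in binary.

P'0 = 0b10100101, P'1 = 0b10000100, P'2 = 0b11110101, P'3 = 0b10011010, P'4 = 0b00111001, P'5 = 0b10111101

In OFB with a reused IV, both messages share the same keystream S_i, so C_i ⊕ C'_i = P_i ⊕ P'_i and thus P'_i = P_i ⊕ C_i ⊕ C'_i.
P'0: 0b11101111 ⊕ 0b01010101 ⊕ 0b00011111 = 0b10100101.
P'1: 0b00111011 ⊕ 0b10100010 ⊕ 0b00011101 = 0b10000100.
P'2: 0b00000000 ⊕ 0b01110110 ⊕ 0b10000011 = 0b11110101.
P'3: 0b11101101 ⊕ 0b10100000 ⊕ 0b11010111 = 0b10011010.
P'4: 0b10011101 ⊕ 0b11011111 ⊕ 0b01111011 = 0b00111001.
P'5: 0b11101101 ⊕ 0b10101100 ⊕ 0b11111100 = 0b10111101.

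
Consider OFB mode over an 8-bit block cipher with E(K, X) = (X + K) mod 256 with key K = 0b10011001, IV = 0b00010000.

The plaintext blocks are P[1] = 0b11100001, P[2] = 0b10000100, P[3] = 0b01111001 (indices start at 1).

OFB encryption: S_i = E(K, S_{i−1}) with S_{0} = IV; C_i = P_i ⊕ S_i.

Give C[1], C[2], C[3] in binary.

C[1]: S = E(K, 0b00010000) = 0b10101001; 0b11100001 ⊕ 0b10101001 = 0b01001000.
C[2]: S = E(K, 0b10101001) = 0b01000010; 0b10000100 ⊕ 0b01000010 = 0b11000110.
C[3]: S = E(K, 0b01000010) = 0b11011011; 0b01111001 ⊕ 0b11011011 = 0b10100010.

C[1] = 0b01001000, C[2] = 0b11000110, C[3] = 0b10100010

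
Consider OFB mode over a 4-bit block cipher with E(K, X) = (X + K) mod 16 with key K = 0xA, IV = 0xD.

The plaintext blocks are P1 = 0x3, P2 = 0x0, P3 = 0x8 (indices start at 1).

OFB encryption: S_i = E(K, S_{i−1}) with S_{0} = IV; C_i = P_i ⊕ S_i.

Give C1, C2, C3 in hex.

C1 = 0x4, C2 = 0x1, C3 = 0x3

C1: S = E(K, 0xD) = 0x7; 0x3 ⊕ 0x7 = 0x4.
C2: S = E(K, 0x7) = 0x1; 0x0 ⊕ 0x1 = 0x1.
C3: S = E(K, 0x1) = 0xB; 0x8 ⊕ 0xB = 0x3.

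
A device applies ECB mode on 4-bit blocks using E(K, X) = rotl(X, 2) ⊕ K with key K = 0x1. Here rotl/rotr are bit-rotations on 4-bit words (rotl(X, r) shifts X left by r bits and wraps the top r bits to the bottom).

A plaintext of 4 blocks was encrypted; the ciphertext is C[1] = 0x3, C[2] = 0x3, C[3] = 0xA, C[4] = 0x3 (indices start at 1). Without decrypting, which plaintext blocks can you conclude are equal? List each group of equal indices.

P[1] = P[2] = P[4]

ECB encrypts each block independently with the same key, so equal ciphertext blocks imply equal plaintext blocks.
C[1] = C[2] = C[4] = 0x3, so P[1] = P[2] = P[4].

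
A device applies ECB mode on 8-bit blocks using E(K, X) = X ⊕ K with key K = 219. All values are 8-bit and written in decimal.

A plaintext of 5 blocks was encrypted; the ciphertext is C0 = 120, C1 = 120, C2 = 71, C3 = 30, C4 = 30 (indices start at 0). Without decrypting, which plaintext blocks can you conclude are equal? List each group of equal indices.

P0 = P1; P3 = P4

ECB encrypts each block independently with the same key, so equal ciphertext blocks imply equal plaintext blocks.
C0 = C1 = 120, so P0 = P1.
C3 = C4 = 30, so P3 = P4.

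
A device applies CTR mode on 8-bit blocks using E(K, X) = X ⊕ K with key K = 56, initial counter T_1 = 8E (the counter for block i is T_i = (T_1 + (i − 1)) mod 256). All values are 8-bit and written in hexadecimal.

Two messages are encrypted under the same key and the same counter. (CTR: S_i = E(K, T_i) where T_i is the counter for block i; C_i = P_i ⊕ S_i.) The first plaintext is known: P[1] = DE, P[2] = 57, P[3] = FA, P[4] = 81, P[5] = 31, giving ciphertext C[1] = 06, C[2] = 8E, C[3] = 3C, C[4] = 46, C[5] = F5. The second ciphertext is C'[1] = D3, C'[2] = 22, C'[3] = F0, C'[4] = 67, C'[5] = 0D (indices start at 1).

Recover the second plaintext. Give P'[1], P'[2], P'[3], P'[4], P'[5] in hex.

P'[1] = 0B, P'[2] = FB, P'[3] = 36, P'[4] = A0, P'[5] = C9

In CTR with a reused counter, both messages share the same keystream S_i, so C_i ⊕ C'_i = P_i ⊕ P'_i and thus P'_i = P_i ⊕ C_i ⊕ C'_i.
P'[1]: DE ⊕ 06 ⊕ D3 = 0B.
P'[2]: 57 ⊕ 8E ⊕ 22 = FB.
P'[3]: FA ⊕ 3C ⊕ F0 = 36.
P'[4]: 81 ⊕ 46 ⊕ 67 = A0.
P'[5]: 31 ⊕ F5 ⊕ 0D = C9.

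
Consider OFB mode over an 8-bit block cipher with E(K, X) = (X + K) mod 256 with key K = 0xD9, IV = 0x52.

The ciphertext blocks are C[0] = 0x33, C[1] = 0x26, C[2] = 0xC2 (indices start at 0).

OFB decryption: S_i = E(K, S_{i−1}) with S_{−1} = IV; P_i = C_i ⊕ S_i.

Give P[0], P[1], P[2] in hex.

P[0]: S = E(K, 0x52) = 0x2B; 0x33 ⊕ 0x2B = 0x18.
P[1]: S = E(K, 0x2B) = 0x04; 0x26 ⊕ 0x04 = 0x22.
P[2]: S = E(K, 0x04) = 0xDD; 0xC2 ⊕ 0xDD = 0x1F.

P[0] = 0x18, P[1] = 0x22, P[2] = 0x1F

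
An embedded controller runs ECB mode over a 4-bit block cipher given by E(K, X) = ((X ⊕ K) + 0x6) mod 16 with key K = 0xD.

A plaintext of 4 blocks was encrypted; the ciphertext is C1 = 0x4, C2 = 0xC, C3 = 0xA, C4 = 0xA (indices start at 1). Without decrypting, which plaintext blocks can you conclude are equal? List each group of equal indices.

ECB encrypts each block independently with the same key, so equal ciphertext blocks imply equal plaintext blocks.
C3 = C4 = 0xA, so P3 = P4.

P3 = P4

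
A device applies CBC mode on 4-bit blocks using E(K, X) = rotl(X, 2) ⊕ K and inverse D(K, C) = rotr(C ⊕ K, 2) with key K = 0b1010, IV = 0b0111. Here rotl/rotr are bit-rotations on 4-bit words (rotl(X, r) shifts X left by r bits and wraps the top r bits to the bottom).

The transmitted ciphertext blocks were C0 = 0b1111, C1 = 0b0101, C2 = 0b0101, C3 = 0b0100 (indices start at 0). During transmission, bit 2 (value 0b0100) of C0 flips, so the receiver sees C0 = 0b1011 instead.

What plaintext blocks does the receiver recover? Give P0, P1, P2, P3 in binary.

CBC decryption: P_i = D(K, C_i) ⊕ C_{i−1}, with C_{−1} = IV.
Only C0 changed, to 0b1011. In CBC, a change in C_i garbles P_i and flips the same bit in P_{i+1}. Decrypting the received ciphertext:
P0: D(K, 0b1011) = 0b0100; 0b0100 ⊕ 0b0111 = 0b0011.
P1: D(K, 0b0101) = 0b1111; 0b1111 ⊕ 0b1011 = 0b0100.
P2: D(K, 0b0101) = 0b1111; 0b1111 ⊕ 0b0101 = 0b1010.
P3: D(K, 0b0100) = 0b1011; 0b1011 ⊕ 0b0101 = 0b1110.
Blocks that differ from the original plaintext: P0, P1.

P0 = 0b0011, P1 = 0b0100, P2 = 0b1010, P3 = 0b1110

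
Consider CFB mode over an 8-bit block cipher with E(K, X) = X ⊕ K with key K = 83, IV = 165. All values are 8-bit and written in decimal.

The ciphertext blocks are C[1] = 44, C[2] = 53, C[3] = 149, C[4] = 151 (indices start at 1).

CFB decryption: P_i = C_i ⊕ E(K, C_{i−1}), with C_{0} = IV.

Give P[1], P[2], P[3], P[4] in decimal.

P[1] = 218, P[2] = 74, P[3] = 243, P[4] = 81

P[1]: E(K, 165) = 246; 44 ⊕ 246 = 218.
P[2]: E(K, 44) = 127; 53 ⊕ 127 = 74.
P[3]: E(K, 53) = 102; 149 ⊕ 102 = 243.
P[4]: E(K, 149) = 198; 151 ⊕ 198 = 81.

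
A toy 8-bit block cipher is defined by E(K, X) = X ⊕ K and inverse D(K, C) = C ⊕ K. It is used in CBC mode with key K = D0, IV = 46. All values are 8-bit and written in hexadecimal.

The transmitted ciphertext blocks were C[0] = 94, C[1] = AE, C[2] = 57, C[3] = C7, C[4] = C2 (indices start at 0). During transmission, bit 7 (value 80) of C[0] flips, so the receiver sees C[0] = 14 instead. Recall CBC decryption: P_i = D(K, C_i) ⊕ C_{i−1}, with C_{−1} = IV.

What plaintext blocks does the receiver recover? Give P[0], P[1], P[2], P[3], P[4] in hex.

P[0] = 82, P[1] = 6A, P[2] = 29, P[3] = 40, P[4] = D5

Only C[0] changed, to 14. In CBC, a change in C_i garbles P_i and flips the same bit in P_{i+1}. Decrypting the received ciphertext:
P[0]: D(K, 14) = C4; C4 ⊕ 46 = 82.
P[1]: D(K, AE) = 7E; 7E ⊕ 14 = 6A.
P[2]: D(K, 57) = 87; 87 ⊕ AE = 29.
P[3]: D(K, C7) = 17; 17 ⊕ 57 = 40.
P[4]: D(K, C2) = 12; 12 ⊕ C7 = D5.
Blocks that differ from the original plaintext: P[0], P[1].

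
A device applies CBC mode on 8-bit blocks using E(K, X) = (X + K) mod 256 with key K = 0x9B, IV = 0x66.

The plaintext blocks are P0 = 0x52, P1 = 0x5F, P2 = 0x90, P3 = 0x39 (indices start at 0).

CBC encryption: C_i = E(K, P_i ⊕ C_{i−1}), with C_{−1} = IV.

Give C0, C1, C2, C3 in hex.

C0 = 0xCF, C1 = 0x2B, C2 = 0x56, C3 = 0x0A

C0: P0 ⊕ 0x66 = 0x34; E(K, 0x34) = 0xCF.
C1: P1 ⊕ 0xCF = 0x90; E(K, 0x90) = 0x2B.
C2: P2 ⊕ 0x2B = 0xBB; E(K, 0xBB) = 0x56.
C3: P3 ⊕ 0x56 = 0x6F; E(K, 0x6F) = 0x0A.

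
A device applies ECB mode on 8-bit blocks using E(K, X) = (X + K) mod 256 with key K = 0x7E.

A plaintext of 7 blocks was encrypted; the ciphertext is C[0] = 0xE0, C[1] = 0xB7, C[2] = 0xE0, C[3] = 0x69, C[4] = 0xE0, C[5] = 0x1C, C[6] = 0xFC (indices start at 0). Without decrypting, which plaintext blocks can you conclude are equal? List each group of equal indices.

ECB encrypts each block independently with the same key, so equal ciphertext blocks imply equal plaintext blocks.
C[0] = C[2] = C[4] = 0xE0, so P[0] = P[2] = P[4].

P[0] = P[2] = P[4]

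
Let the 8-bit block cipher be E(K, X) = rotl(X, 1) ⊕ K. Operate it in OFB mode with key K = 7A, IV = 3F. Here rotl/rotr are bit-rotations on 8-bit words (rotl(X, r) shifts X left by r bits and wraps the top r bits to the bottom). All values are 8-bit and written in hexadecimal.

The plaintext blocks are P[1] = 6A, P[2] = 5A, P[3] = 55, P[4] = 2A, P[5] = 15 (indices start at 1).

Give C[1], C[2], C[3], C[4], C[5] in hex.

C[1] = 6E, C[2] = 28, C[3] = CB, C[4] = 6D, C[5] = E1

OFB encryption: S_i = E(K, S_{i−1}) with S_{0} = IV; C_i = P_i ⊕ S_i.
C[1]: S = E(K, 3F) = 04; 6A ⊕ 04 = 6E.
C[2]: S = E(K, 04) = 72; 5A ⊕ 72 = 28.
C[3]: S = E(K, 72) = 9E; 55 ⊕ 9E = CB.
C[4]: S = E(K, 9E) = 47; 2A ⊕ 47 = 6D.
C[5]: S = E(K, 47) = F4; 15 ⊕ F4 = E1.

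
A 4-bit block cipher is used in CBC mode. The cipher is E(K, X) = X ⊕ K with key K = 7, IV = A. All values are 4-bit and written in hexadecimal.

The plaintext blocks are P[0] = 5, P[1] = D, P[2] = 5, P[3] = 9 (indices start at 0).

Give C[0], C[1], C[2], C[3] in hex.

CBC encryption: C_i = E(K, P_i ⊕ C_{i−1}), with C_{−1} = IV.
C[0]: P[0] ⊕ A = F; E(K, F) = 8.
C[1]: P[1] ⊕ 8 = 5; E(K, 5) = 2.
C[2]: P[2] ⊕ 2 = 7; E(K, 7) = 0.
C[3]: P[3] ⊕ 0 = 9; E(K, 9) = E.

C[0] = 8, C[1] = 2, C[2] = 0, C[3] = E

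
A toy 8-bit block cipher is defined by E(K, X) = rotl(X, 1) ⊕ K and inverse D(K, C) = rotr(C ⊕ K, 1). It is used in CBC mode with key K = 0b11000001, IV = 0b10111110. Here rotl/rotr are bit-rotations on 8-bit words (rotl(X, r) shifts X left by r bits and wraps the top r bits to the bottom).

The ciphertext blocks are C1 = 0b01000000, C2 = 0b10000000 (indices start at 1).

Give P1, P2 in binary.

P1 = 0b01111110, P2 = 0b11100000

CBC decryption: P_i = D(K, C_i) ⊕ C_{i−1}, with C_{0} = IV.
P1: D(K, 0b01000000) = 0b11000000; 0b11000000 ⊕ 0b10111110 = 0b01111110.
P2: D(K, 0b10000000) = 0b10100000; 0b10100000 ⊕ 0b01000000 = 0b11100000.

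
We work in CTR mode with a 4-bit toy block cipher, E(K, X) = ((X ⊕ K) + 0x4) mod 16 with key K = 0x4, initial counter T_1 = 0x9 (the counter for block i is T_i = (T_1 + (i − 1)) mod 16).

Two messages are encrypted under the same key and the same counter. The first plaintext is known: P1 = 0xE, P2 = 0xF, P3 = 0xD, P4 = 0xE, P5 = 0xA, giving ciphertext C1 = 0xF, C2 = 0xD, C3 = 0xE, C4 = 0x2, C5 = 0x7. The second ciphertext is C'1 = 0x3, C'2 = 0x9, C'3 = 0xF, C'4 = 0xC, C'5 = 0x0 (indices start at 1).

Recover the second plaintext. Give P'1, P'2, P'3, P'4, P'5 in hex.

P'1 = 0x2, P'2 = 0xB, P'3 = 0xC, P'4 = 0x0, P'5 = 0xD

In CTR with a reused counter, both messages share the same keystream S_i, so C_i ⊕ C'_i = P_i ⊕ P'_i and thus P'_i = P_i ⊕ C_i ⊕ C'_i.
P'1: 0xE ⊕ 0xF ⊕ 0x3 = 0x2.
P'2: 0xF ⊕ 0xD ⊕ 0x9 = 0xB.
P'3: 0xD ⊕ 0xE ⊕ 0xF = 0xC.
P'4: 0xE ⊕ 0x2 ⊕ 0xC = 0x0.
P'5: 0xA ⊕ 0x7 ⊕ 0x0 = 0xD.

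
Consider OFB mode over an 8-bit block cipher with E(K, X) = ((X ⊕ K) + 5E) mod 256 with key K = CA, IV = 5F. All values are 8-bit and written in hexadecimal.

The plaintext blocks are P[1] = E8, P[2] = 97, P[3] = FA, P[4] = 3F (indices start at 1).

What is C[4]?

C[4] = F0

OFB encryption: S_i = E(K, S_{i−1}) with S_{0} = IV; C_i = P_i ⊕ S_i.
C[1]: S = E(K, 5F) = F3; E8 ⊕ F3 = 1B.
C[2]: S = E(K, F3) = 97; 97 ⊕ 97 = 00.
C[3]: S = E(K, 97) = BB; FA ⊕ BB = 41.
C[4]: S = E(K, BB) = CF; 3F ⊕ CF = F0.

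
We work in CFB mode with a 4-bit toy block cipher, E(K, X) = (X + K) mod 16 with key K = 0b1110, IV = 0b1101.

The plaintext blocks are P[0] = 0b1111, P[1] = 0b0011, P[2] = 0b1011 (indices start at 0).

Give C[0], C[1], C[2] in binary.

CFB encryption: C_i = P_i ⊕ E(K, C_{i−1}), with C_{−1} = IV.
C[0]: E(K, 0b1101) = 0b1011; 0b1111 ⊕ 0b1011 = 0b0100.
C[1]: E(K, 0b0100) = 0b0010; 0b0011 ⊕ 0b0010 = 0b0001.
C[2]: E(K, 0b0001) = 0b1111; 0b1011 ⊕ 0b1111 = 0b0100.

C[0] = 0b0100, C[1] = 0b0001, C[2] = 0b0100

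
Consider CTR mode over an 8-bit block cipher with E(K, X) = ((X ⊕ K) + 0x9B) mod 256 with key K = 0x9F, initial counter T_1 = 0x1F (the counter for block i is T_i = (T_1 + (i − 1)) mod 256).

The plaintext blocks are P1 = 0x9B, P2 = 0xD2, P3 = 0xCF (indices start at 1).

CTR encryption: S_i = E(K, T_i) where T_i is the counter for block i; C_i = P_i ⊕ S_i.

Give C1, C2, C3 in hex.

C1: T = 0x1F, S = E(K, T) = 0x1B; 0x9B ⊕ 0x1B = 0x80.
C2: T = 0x20, S = E(K, T) = 0x5A; 0xD2 ⊕ 0x5A = 0x88.
C3: T = 0x21, S = E(K, T) = 0x59; 0xCF ⊕ 0x59 = 0x96.

C1 = 0x80, C2 = 0x88, C3 = 0x96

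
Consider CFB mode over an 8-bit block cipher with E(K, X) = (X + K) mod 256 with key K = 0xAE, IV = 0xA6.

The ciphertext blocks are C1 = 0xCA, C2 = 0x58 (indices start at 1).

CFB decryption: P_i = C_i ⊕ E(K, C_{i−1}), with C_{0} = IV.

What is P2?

P2: E(K, 0xCA) = 0x78; 0x58 ⊕ 0x78 = 0x20.

P2 = 0x20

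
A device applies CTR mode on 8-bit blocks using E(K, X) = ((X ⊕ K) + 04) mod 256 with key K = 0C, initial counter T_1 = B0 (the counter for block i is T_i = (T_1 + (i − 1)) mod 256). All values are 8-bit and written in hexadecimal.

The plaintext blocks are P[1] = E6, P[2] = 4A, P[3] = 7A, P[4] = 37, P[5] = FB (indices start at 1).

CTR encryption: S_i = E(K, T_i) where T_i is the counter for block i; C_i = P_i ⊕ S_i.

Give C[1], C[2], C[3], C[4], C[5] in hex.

C[1] = 26, C[2] = 8B, C[3] = B8, C[4] = F4, C[5] = 47

C[1]: T = B0, S = E(K, T) = C0; E6 ⊕ C0 = 26.
C[2]: T = B1, S = E(K, T) = C1; 4A ⊕ C1 = 8B.
C[3]: T = B2, S = E(K, T) = C2; 7A ⊕ C2 = B8.
C[4]: T = B3, S = E(K, T) = C3; 37 ⊕ C3 = F4.
C[5]: T = B4, S = E(K, T) = BC; FB ⊕ BC = 47.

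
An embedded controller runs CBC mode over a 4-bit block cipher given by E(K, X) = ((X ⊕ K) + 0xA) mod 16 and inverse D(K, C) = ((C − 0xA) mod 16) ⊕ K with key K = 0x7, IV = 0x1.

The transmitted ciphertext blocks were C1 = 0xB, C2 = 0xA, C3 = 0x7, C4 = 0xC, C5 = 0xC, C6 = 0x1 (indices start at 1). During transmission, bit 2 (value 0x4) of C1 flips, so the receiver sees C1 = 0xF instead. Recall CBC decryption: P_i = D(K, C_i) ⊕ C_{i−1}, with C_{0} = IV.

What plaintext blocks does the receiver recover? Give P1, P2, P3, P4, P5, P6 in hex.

Only C1 changed, to 0xF. In CBC, a change in C_i garbles P_i and flips the same bit in P_{i+1}. Decrypting the received ciphertext:
P1: D(K, 0xF) = 0x2; 0x2 ⊕ 0x1 = 0x3.
P2: D(K, 0xA) = 0x7; 0x7 ⊕ 0xF = 0x8.
P3: D(K, 0x7) = 0xA; 0xA ⊕ 0xA = 0x0.
P4: D(K, 0xC) = 0x5; 0x5 ⊕ 0x7 = 0x2.
P5: D(K, 0xC) = 0x5; 0x5 ⊕ 0xC = 0x9.
P6: D(K, 0x1) = 0x0; 0x0 ⊕ 0xC = 0xC.
Blocks that differ from the original plaintext: P1, P2.

P1 = 0x3, P2 = 0x8, P3 = 0x0, P4 = 0x2, P5 = 0x9, P6 = 0xC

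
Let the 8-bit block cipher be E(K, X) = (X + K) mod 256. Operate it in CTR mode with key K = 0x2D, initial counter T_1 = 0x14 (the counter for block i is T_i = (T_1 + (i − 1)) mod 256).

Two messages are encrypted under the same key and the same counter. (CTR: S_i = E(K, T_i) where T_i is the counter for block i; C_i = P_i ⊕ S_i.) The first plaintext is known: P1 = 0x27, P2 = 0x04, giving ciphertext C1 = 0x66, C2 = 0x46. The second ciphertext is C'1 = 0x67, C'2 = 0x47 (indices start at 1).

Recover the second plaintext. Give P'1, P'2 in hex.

P'1 = 0x26, P'2 = 0x05

In CTR with a reused counter, both messages share the same keystream S_i, so C_i ⊕ C'_i = P_i ⊕ P'_i and thus P'_i = P_i ⊕ C_i ⊕ C'_i.
P'1: 0x27 ⊕ 0x66 ⊕ 0x67 = 0x26.
P'2: 0x04 ⊕ 0x46 ⊕ 0x47 = 0x05.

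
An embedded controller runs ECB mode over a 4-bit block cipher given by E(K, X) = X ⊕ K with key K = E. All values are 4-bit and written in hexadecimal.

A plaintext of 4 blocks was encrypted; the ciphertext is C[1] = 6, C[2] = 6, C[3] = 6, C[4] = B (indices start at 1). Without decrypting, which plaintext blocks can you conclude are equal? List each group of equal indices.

P[1] = P[2] = P[3]

ECB encrypts each block independently with the same key, so equal ciphertext blocks imply equal plaintext blocks.
C[1] = C[2] = C[3] = 6, so P[1] = P[2] = P[3].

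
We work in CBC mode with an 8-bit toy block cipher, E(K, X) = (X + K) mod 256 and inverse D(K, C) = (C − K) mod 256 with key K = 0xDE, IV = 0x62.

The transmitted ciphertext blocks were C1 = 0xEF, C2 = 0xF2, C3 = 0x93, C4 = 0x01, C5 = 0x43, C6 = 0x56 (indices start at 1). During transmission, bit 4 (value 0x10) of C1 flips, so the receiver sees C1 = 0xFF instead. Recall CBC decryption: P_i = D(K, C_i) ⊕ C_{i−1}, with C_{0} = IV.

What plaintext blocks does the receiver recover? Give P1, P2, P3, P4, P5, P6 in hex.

Only C1 changed, to 0xFF. In CBC, a change in C_i garbles P_i and flips the same bit in P_{i+1}. Decrypting the received ciphertext:
P1: D(K, 0xFF) = 0x21; 0x21 ⊕ 0x62 = 0x43.
P2: D(K, 0xF2) = 0x14; 0x14 ⊕ 0xFF = 0xEB.
P3: D(K, 0x93) = 0xB5; 0xB5 ⊕ 0xF2 = 0x47.
P4: D(K, 0x01) = 0x23; 0x23 ⊕ 0x93 = 0xB0.
P5: D(K, 0x43) = 0x65; 0x65 ⊕ 0x01 = 0x64.
P6: D(K, 0x56) = 0x78; 0x78 ⊕ 0x43 = 0x3B.
Blocks that differ from the original plaintext: P1, P2.

P1 = 0x43, P2 = 0xEB, P3 = 0x47, P4 = 0xB0, P5 = 0x64, P6 = 0x3B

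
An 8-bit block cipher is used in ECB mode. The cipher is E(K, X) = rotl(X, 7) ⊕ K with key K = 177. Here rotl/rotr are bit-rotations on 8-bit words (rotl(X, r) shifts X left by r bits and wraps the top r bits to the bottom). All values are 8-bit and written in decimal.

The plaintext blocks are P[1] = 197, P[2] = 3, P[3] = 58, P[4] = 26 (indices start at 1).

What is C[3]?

C[3] = 172

ECB encryption: C_i = E(K, P_i).
C[3]: E(K, 58) = 172.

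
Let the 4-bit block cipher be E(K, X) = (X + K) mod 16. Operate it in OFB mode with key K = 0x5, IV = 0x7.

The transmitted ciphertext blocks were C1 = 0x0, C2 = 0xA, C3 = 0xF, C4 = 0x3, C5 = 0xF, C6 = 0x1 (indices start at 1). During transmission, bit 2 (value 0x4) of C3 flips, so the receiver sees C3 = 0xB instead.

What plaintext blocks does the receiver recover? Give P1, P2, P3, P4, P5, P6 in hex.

P1 = 0xC, P2 = 0xB, P3 = 0xD, P4 = 0x8, P5 = 0xF, P6 = 0x4

OFB decryption: S_i = E(K, S_{i−1}) with S_{0} = IV; P_i = C_i ⊕ S_i.
Only C3 changed, to 0xB. In OFB, a change in C_i flips the same bit in P_i only; the keystream is unaffected. Decrypting the received ciphertext:
P1: S = E(K, 0x7) = 0xC; 0x0 ⊕ 0xC = 0xC.
P2: S = E(K, 0xC) = 0x1; 0xA ⊕ 0x1 = 0xB.
P3: S = E(K, 0x1) = 0x6; 0xB ⊕ 0x6 = 0xD.
P4: S = E(K, 0x6) = 0xB; 0x3 ⊕ 0xB = 0x8.
P5: S = E(K, 0xB) = 0x0; 0xF ⊕ 0x0 = 0xF.
P6: S = E(K, 0x0) = 0x5; 0x1 ⊕ 0x5 = 0x4.
Blocks that differ from the original plaintext: P3.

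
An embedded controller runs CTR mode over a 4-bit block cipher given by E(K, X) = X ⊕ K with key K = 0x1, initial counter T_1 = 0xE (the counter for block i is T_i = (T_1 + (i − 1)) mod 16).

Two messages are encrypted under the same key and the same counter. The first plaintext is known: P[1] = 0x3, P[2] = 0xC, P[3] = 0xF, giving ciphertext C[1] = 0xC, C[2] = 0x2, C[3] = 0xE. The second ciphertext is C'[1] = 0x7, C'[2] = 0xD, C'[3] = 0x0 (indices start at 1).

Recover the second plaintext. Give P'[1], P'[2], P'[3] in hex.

P'[1] = 0x8, P'[2] = 0x3, P'[3] = 0x1

In CTR with a reused counter, both messages share the same keystream S_i, so C_i ⊕ C'_i = P_i ⊕ P'_i and thus P'_i = P_i ⊕ C_i ⊕ C'_i.
P'[1]: 0x3 ⊕ 0xC ⊕ 0x7 = 0x8.
P'[2]: 0xC ⊕ 0x2 ⊕ 0xD = 0x3.
P'[3]: 0xF ⊕ 0xE ⊕ 0x0 = 0x1.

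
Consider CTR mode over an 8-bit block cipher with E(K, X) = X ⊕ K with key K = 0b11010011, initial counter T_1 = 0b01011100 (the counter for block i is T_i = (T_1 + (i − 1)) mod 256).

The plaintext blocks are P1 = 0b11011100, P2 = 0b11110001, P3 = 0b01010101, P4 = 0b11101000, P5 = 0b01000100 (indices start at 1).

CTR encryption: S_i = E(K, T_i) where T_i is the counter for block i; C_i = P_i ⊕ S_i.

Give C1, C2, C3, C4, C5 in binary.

C1 = 0b01010011, C2 = 0b01111111, C3 = 0b11011000, C4 = 0b01100100, C5 = 0b11110111

C1: T = 0b01011100, S = E(K, T) = 0b10001111; 0b11011100 ⊕ 0b10001111 = 0b01010011.
C2: T = 0b01011101, S = E(K, T) = 0b10001110; 0b11110001 ⊕ 0b10001110 = 0b01111111.
C3: T = 0b01011110, S = E(K, T) = 0b10001101; 0b01010101 ⊕ 0b10001101 = 0b11011000.
C4: T = 0b01011111, S = E(K, T) = 0b10001100; 0b11101000 ⊕ 0b10001100 = 0b01100100.
C5: T = 0b01100000, S = E(K, T) = 0b10110011; 0b01000100 ⊕ 0b10110011 = 0b11110111.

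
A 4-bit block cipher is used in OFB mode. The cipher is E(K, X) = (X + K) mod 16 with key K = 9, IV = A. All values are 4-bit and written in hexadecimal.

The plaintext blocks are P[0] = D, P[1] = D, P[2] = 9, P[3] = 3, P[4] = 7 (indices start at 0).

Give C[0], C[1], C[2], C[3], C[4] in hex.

C[0] = E, C[1] = 1, C[2] = C, C[3] = D, C[4] = 0

OFB encryption: S_i = E(K, S_{i−1}) with S_{−1} = IV; C_i = P_i ⊕ S_i.
C[0]: S = E(K, A) = 3; D ⊕ 3 = E.
C[1]: S = E(K, 3) = C; D ⊕ C = 1.
C[2]: S = E(K, C) = 5; 9 ⊕ 5 = C.
C[3]: S = E(K, 5) = E; 3 ⊕ E = D.
C[4]: S = E(K, E) = 7; 7 ⊕ 7 = 0.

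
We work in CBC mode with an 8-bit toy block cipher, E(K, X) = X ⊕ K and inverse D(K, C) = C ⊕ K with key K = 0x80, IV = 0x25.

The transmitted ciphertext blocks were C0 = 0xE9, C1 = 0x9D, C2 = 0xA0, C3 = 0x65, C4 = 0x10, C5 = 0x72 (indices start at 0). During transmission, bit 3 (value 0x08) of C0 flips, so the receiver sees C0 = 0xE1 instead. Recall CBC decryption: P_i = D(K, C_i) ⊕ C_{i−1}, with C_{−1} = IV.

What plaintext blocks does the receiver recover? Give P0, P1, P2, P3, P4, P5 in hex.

P0 = 0x44, P1 = 0xFC, P2 = 0xBD, P3 = 0x45, P4 = 0xF5, P5 = 0xE2

Only C0 changed, to 0xE1. In CBC, a change in C_i garbles P_i and flips the same bit in P_{i+1}. Decrypting the received ciphertext:
P0: D(K, 0xE1) = 0x61; 0x61 ⊕ 0x25 = 0x44.
P1: D(K, 0x9D) = 0x1D; 0x1D ⊕ 0xE1 = 0xFC.
P2: D(K, 0xA0) = 0x20; 0x20 ⊕ 0x9D = 0xBD.
P3: D(K, 0x65) = 0xE5; 0xE5 ⊕ 0xA0 = 0x45.
P4: D(K, 0x10) = 0x90; 0x90 ⊕ 0x65 = 0xF5.
P5: D(K, 0x72) = 0xF2; 0xF2 ⊕ 0x10 = 0xE2.
Blocks that differ from the original plaintext: P0, P1.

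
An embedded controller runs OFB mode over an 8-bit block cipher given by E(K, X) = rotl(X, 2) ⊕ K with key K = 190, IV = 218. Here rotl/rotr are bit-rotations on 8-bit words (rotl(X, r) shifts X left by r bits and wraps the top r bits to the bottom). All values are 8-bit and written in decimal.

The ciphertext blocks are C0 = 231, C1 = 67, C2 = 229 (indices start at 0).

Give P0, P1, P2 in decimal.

P0 = 50, P1 = 170, P2 = 252

OFB decryption: S_i = E(K, S_{i−1}) with S_{−1} = IV; P_i = C_i ⊕ S_i.
P0: S = E(K, 218) = 213; 231 ⊕ 213 = 50.
P1: S = E(K, 213) = 233; 67 ⊕ 233 = 170.
P2: S = E(K, 233) = 25; 229 ⊕ 25 = 252.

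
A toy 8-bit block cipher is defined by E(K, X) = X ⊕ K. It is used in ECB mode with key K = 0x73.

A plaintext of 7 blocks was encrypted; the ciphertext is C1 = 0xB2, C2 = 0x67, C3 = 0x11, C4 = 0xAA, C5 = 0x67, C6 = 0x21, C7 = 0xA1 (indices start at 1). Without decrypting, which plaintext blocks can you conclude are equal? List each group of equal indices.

P2 = P5

ECB encrypts each block independently with the same key, so equal ciphertext blocks imply equal plaintext blocks.
C2 = C5 = 0x67, so P2 = P5.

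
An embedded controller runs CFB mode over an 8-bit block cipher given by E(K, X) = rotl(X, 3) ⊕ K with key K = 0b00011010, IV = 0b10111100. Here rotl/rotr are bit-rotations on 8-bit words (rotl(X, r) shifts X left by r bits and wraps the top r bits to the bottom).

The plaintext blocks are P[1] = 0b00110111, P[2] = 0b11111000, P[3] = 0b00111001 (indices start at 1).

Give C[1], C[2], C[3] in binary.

CFB encryption: C_i = P_i ⊕ E(K, C_{i−1}), with C_{0} = IV.
C[1]: E(K, 0b10111100) = 0b11111111; 0b00110111 ⊕ 0b11111111 = 0b11001000.
C[2]: E(K, 0b11001000) = 0b01011100; 0b11111000 ⊕ 0b01011100 = 0b10100100.
C[3]: E(K, 0b10100100) = 0b00111111; 0b00111001 ⊕ 0b00111111 = 0b00000110.

C[1] = 0b11001000, C[2] = 0b10100100, C[3] = 0b00000110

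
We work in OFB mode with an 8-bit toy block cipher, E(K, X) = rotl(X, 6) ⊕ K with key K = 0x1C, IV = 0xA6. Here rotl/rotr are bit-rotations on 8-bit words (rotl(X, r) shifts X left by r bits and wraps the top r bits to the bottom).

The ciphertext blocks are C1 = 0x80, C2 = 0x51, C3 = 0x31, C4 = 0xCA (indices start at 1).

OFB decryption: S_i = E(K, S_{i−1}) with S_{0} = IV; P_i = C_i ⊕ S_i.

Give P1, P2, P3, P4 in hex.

P1 = 0x35, P2 = 0x20, P3 = 0x71, P4 = 0xC6

P1: S = E(K, 0xA6) = 0xB5; 0x80 ⊕ 0xB5 = 0x35.
P2: S = E(K, 0xB5) = 0x71; 0x51 ⊕ 0x71 = 0x20.
P3: S = E(K, 0x71) = 0x40; 0x31 ⊕ 0x40 = 0x71.
P4: S = E(K, 0x40) = 0x0C; 0xCA ⊕ 0x0C = 0xC6.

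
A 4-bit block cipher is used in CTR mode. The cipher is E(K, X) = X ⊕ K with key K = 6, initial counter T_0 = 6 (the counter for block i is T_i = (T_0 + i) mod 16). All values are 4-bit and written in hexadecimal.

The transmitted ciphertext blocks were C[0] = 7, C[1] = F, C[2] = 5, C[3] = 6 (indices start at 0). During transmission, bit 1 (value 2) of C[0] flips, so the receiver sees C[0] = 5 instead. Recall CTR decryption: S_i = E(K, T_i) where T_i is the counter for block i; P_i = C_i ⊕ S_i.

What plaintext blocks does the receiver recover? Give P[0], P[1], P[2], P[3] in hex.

P[0] = 5, P[1] = E, P[2] = B, P[3] = 9

Only C[0] changed, to 5. In CTR, a change in C_i flips the same bit in P_i only; the keystream is unaffected. Decrypting the received ciphertext:
P[0]: T = 6, S = E(K, T) = 0; 5 ⊕ 0 = 5.
P[1]: T = 7, S = E(K, T) = 1; F ⊕ 1 = E.
P[2]: T = 8, S = E(K, T) = E; 5 ⊕ E = B.
P[3]: T = 9, S = E(K, T) = F; 6 ⊕ F = 9.
Blocks that differ from the original plaintext: P[0].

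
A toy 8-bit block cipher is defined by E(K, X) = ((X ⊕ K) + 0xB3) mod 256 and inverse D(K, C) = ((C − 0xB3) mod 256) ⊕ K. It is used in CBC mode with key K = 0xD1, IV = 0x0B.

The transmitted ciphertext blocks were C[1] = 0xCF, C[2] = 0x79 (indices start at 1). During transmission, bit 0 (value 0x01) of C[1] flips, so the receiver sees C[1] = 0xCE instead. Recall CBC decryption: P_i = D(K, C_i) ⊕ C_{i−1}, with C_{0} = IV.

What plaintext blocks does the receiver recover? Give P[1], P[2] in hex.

Only C[1] changed, to 0xCE. In CBC, a change in C_i garbles P_i and flips the same bit in P_{i+1}. Decrypting the received ciphertext:
P[1]: D(K, 0xCE) = 0xCA; 0xCA ⊕ 0x0B = 0xC1.
P[2]: D(K, 0x79) = 0x17; 0x17 ⊕ 0xCE = 0xD9.
Blocks that differ from the original plaintext: P[1], P[2].

P[1] = 0xC1, P[2] = 0xD9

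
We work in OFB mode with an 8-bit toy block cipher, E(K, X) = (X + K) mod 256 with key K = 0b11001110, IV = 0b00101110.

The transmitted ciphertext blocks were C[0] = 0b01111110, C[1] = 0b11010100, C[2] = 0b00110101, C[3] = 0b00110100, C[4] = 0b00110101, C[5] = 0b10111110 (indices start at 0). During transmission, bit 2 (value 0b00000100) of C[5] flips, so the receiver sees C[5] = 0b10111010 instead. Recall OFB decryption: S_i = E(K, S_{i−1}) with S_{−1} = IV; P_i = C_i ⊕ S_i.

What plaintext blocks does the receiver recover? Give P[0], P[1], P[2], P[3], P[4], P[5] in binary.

Only C[5] changed, to 0b10111010. In OFB, a change in C_i flips the same bit in P_i only; the keystream is unaffected. Decrypting the received ciphertext:
P[0]: S = E(K, 0b00101110) = 0b11111100; 0b01111110 ⊕ 0b11111100 = 0b10000010.
P[1]: S = E(K, 0b11111100) = 0b11001010; 0b11010100 ⊕ 0b11001010 = 0b00011110.
P[2]: S = E(K, 0b11001010) = 0b10011000; 0b00110101 ⊕ 0b10011000 = 0b10101101.
P[3]: S = E(K, 0b10011000) = 0b01100110; 0b00110100 ⊕ 0b01100110 = 0b01010010.
P[4]: S = E(K, 0b01100110) = 0b00110100; 0b00110101 ⊕ 0b00110100 = 0b00000001.
P[5]: S = E(K, 0b00110100) = 0b00000010; 0b10111010 ⊕ 0b00000010 = 0b10111000.
Blocks that differ from the original plaintext: P[5].

P[0] = 0b10000010, P[1] = 0b00011110, P[2] = 0b10101101, P[3] = 0b01010010, P[4] = 0b00000001, P[5] = 0b10111000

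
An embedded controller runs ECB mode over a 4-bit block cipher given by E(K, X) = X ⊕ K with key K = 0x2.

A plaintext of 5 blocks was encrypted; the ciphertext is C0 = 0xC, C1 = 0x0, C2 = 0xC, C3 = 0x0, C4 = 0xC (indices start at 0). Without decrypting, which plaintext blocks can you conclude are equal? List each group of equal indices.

P0 = P2 = P4; P1 = P3

ECB encrypts each block independently with the same key, so equal ciphertext blocks imply equal plaintext blocks.
C0 = C2 = C4 = 0xC, so P0 = P2 = P4.
C1 = C3 = 0x0, so P1 = P3.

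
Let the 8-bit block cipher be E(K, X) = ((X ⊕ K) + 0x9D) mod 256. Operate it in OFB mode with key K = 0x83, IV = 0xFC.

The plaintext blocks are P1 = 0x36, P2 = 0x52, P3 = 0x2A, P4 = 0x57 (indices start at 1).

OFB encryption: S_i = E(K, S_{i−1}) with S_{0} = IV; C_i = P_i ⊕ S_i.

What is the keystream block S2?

0x3C

C1: S = E(K, 0xFC) = 0x1C; 0x36 ⊕ 0x1C = 0x2A.
C2: S = E(K, 0x1C) = 0x3C; 0x52 ⊕ 0x3C = 0x6E.
So S2 = 0x3C.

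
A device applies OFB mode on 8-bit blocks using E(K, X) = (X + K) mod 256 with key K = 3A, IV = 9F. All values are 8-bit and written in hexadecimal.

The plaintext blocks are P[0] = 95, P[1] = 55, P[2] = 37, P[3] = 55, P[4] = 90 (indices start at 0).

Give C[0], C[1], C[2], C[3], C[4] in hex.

OFB encryption: S_i = E(K, S_{i−1}) with S_{−1} = IV; C_i = P_i ⊕ S_i.
C[0]: S = E(K, 9F) = D9; 95 ⊕ D9 = 4C.
C[1]: S = E(K, D9) = 13; 55 ⊕ 13 = 46.
C[2]: S = E(K, 13) = 4D; 37 ⊕ 4D = 7A.
C[3]: S = E(K, 4D) = 87; 55 ⊕ 87 = D2.
C[4]: S = E(K, 87) = C1; 90 ⊕ C1 = 51.

C[0] = 4C, C[1] = 46, C[2] = 7A, C[3] = D2, C[4] = 51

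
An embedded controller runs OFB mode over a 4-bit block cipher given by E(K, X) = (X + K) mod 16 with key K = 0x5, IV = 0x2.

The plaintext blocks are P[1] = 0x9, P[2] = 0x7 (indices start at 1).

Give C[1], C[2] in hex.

OFB encryption: S_i = E(K, S_{i−1}) with S_{0} = IV; C_i = P_i ⊕ S_i.
C[1]: S = E(K, 0x2) = 0x7; 0x9 ⊕ 0x7 = 0xE.
C[2]: S = E(K, 0x7) = 0xC; 0x7 ⊕ 0xC = 0xB.

C[1] = 0xE, C[2] = 0xB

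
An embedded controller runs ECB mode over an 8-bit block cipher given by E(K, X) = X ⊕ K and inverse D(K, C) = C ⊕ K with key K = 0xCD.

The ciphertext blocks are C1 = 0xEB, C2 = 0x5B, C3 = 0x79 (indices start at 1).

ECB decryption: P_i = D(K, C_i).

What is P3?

P3 = 0xB4

P3: D(K, 0x79) = 0xB4.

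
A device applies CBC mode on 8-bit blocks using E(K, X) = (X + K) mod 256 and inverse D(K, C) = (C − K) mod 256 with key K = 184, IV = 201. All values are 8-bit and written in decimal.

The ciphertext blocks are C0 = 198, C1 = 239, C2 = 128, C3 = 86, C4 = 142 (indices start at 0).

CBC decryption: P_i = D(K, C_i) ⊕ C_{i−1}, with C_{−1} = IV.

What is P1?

P1 = 241

P1: D(K, 239) = 55; 55 ⊕ 198 = 241.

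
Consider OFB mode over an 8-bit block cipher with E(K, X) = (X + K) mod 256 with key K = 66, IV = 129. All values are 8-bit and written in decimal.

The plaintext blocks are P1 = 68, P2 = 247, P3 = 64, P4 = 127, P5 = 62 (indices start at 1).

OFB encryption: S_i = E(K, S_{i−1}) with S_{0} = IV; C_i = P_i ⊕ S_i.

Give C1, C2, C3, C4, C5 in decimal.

C1: S = E(K, 129) = 195; 68 ⊕ 195 = 135.
C2: S = E(K, 195) = 5; 247 ⊕ 5 = 242.
C3: S = E(K, 5) = 71; 64 ⊕ 71 = 7.
C4: S = E(K, 71) = 137; 127 ⊕ 137 = 246.
C5: S = E(K, 137) = 203; 62 ⊕ 203 = 245.

C1 = 135, C2 = 242, C3 = 7, C4 = 246, C5 = 245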